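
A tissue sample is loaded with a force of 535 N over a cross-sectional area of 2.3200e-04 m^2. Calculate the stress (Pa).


stress = F / A
stress = 535 / 2.3200e-04
stress = 2.3060e+06


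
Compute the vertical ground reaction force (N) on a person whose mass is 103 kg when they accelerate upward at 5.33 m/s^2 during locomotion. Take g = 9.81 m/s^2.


GRF = m * (g + a)
GRF = 103 * (9.81 + 5.33)
GRF = 103 * 15.1400
GRF = 1559.4200


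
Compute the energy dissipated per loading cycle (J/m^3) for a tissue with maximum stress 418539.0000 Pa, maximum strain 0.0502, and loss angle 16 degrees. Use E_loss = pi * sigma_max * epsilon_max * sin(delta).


E_loss = pi * sigma_max * epsilon_max * sin(delta)
delta = 16 deg = 0.2793 rad
sin(delta) = 0.2756
E_loss = pi * 418539.0000 * 0.0502 * 0.2756
E_loss = 18193.9752


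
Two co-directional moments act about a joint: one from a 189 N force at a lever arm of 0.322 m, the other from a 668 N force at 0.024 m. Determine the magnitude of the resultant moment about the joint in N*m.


M = F1 * d1 + F2 * d2
M = 189 * 0.322 + 668 * 0.024
M = 60.8580 + 16.0320
M = 76.8900


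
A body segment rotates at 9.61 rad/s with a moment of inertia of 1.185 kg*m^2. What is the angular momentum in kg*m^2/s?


L = I * omega
L = 1.185 * 9.61
L = 11.3879


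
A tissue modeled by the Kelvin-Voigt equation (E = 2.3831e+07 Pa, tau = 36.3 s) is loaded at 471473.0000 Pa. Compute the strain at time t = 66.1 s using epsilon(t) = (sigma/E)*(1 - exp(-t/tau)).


epsilon(t) = (sigma/E) * (1 - exp(-t/tau))
sigma/E = 471473.0000 / 2.3831e+07 = 0.0198
exp(-t/tau) = exp(-66.1 / 36.3) = 0.1619
epsilon = 0.0198 * (1 - 0.1619)
epsilon = 0.0166


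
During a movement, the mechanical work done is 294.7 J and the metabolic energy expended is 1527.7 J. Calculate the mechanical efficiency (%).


eta = (W_mech / E_meta) * 100
eta = (294.7 / 1527.7) * 100
ratio = 0.1929
eta = 19.2904


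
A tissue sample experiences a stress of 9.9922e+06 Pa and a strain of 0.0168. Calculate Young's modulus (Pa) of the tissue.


E = stress / strain
E = 9.9922e+06 / 0.0168
E = 5.9477e+08


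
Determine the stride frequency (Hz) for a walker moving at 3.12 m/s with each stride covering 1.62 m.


f = v / stride_length
f = 3.12 / 1.62
f = 1.9259


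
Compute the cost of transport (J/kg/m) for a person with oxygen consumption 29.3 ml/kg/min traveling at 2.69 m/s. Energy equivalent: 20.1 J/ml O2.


Power per kg = VO2 * 20.1 / 60
Power per kg = 29.3 * 20.1 / 60 = 9.8155 W/kg
Cost = power_per_kg / speed
Cost = 9.8155 / 2.69
Cost = 3.6489


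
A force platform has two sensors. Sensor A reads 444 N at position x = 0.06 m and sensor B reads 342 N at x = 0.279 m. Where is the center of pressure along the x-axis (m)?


COP_x = (F1*x1 + F2*x2) / (F1 + F2)
COP_x = (444*0.06 + 342*0.279) / (444 + 342)
Numerator = 122.0580
Denominator = 786
COP_x = 0.1553


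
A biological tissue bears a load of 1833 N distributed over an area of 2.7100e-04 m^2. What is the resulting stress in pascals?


stress = F / A
stress = 1833 / 2.7100e-04
stress = 6.7638e+06


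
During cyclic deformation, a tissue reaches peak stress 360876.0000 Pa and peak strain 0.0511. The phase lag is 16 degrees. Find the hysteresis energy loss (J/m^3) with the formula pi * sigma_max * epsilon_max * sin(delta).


E_loss = pi * sigma_max * epsilon_max * sin(delta)
delta = 16 deg = 0.2793 rad
sin(delta) = 0.2756
E_loss = pi * 360876.0000 * 0.0511 * 0.2756
E_loss = 15968.6002


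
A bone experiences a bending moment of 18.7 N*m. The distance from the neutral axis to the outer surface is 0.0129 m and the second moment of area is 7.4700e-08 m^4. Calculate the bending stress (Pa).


sigma = M * c / I
sigma = 18.7 * 0.0129 / 7.4700e-08
M * c = 0.2412
sigma = 3.2293e+06


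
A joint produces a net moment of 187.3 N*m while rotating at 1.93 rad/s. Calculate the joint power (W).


P = M * omega
P = 187.3 * 1.93
P = 361.4890


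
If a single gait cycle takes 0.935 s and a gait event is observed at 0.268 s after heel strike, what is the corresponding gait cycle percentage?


pct = (event_time / cycle_time) * 100
pct = (0.268 / 0.935) * 100
ratio = 0.2866
pct = 28.6631


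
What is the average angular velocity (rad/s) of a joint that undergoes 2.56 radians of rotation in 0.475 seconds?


omega = delta_theta / delta_t
omega = 2.56 / 0.475
omega = 5.3895


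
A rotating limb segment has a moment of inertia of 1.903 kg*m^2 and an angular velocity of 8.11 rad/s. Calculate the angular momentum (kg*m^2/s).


L = I * omega
L = 1.903 * 8.11
L = 15.4333


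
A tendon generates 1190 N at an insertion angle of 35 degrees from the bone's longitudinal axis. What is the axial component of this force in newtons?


F_eff = F_tendon * cos(theta)
theta = 35 deg = 0.6109 rad
cos(theta) = 0.8192
F_eff = 1190 * 0.8192
F_eff = 974.7909


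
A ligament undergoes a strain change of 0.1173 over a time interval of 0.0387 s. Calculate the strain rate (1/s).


strain_rate = delta_strain / delta_t
strain_rate = 0.1173 / 0.0387
strain_rate = 3.0310


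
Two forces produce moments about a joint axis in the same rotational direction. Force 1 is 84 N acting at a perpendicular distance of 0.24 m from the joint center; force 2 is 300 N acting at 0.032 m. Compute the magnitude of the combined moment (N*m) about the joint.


M = F1 * d1 + F2 * d2
M = 84 * 0.24 + 300 * 0.032
M = 20.1600 + 9.6000
M = 29.7600


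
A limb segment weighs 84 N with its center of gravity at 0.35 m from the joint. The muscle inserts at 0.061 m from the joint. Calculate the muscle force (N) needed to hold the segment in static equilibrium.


F_muscle = W * d_load / d_muscle
F_muscle = 84 * 0.35 / 0.061
Numerator = 29.4000
F_muscle = 481.9672


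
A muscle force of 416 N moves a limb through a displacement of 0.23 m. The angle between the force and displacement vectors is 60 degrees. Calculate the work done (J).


W = F * d * cos(theta)
theta = 60 deg = 1.0472 rad
cos(theta) = 0.5000
W = 416 * 0.23 * 0.5000
W = 47.8400


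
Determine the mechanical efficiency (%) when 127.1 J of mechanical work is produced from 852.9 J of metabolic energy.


eta = (W_mech / E_meta) * 100
eta = (127.1 / 852.9) * 100
ratio = 0.1490
eta = 14.9021


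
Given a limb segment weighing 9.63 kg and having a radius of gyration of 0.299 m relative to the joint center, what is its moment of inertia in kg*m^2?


I = m * k^2
I = 9.63 * 0.299^2
k^2 = 0.0894
I = 0.8609


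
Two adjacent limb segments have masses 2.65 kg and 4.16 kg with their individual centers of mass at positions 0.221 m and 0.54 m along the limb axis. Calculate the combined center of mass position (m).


COM = (m1*x1 + m2*x2) / (m1 + m2)
COM = (2.65*0.221 + 4.16*0.54) / (2.65 + 4.16)
Numerator = 2.8321
Denominator = 6.8100
COM = 0.4159


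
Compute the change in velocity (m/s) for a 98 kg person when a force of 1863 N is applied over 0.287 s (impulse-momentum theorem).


J = F * dt = 1863 * 0.287 = 534.6810 N*s
delta_v = J / m
delta_v = 534.6810 / 98
delta_v = 5.4559


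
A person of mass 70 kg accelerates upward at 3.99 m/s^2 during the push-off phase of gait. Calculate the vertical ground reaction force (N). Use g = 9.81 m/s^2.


GRF = m * (g + a)
GRF = 70 * (9.81 + 3.99)
GRF = 70 * 13.8000
GRF = 966.0000


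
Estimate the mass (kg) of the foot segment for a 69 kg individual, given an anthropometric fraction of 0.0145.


m_segment = body_mass * fraction
m_segment = 69 * 0.0145
m_segment = 1.0005


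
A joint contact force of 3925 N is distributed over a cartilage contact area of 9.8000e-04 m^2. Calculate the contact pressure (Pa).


P = F / A
P = 3925 / 9.8000e-04
P = 4.0051e+06


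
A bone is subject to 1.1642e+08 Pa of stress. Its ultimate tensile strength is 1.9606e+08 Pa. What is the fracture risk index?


FRI = applied / ultimate
FRI = 1.1642e+08 / 1.9606e+08
FRI = 0.5938


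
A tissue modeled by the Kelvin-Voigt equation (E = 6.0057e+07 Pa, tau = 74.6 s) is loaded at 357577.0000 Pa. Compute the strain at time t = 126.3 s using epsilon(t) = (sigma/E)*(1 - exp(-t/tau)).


epsilon(t) = (sigma/E) * (1 - exp(-t/tau))
sigma/E = 357577.0000 / 6.0057e+07 = 0.0060
exp(-t/tau) = exp(-126.3 / 74.6) = 0.1840
epsilon = 0.0060 * (1 - 0.1840)
epsilon = 0.0049


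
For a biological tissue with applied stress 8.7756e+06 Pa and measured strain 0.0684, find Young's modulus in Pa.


E = stress / strain
E = 8.7756e+06 / 0.0684
E = 1.2830e+08


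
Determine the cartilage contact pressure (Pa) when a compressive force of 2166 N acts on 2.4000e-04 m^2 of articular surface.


P = F / A
P = 2166 / 2.4000e-04
P = 9.0250e+06


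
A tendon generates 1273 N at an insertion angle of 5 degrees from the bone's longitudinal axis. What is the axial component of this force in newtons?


F_eff = F_tendon * cos(theta)
theta = 5 deg = 0.0873 rad
cos(theta) = 0.9962
F_eff = 1273 * 0.9962
F_eff = 1268.1559


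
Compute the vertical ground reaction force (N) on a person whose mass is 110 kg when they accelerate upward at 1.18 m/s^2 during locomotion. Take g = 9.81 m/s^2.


GRF = m * (g + a)
GRF = 110 * (9.81 + 1.18)
GRF = 110 * 10.9900
GRF = 1208.9000


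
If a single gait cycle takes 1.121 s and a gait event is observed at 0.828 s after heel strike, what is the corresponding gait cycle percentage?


pct = (event_time / cycle_time) * 100
pct = (0.828 / 1.121) * 100
ratio = 0.7386
pct = 73.8626


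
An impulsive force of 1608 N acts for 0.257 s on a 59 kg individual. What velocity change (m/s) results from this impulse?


J = F * dt = 1608 * 0.257 = 413.2560 N*s
delta_v = J / m
delta_v = 413.2560 / 59
delta_v = 7.0043


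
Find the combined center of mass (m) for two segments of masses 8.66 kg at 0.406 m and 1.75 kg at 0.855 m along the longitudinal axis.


COM = (m1*x1 + m2*x2) / (m1 + m2)
COM = (8.66*0.406 + 1.75*0.855) / (8.66 + 1.75)
Numerator = 5.0122
Denominator = 10.4100
COM = 0.4815


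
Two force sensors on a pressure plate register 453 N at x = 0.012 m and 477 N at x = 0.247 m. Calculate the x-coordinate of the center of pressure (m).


COP_x = (F1*x1 + F2*x2) / (F1 + F2)
COP_x = (453*0.012 + 477*0.247) / (453 + 477)
Numerator = 123.2550
Denominator = 930
COP_x = 0.1325


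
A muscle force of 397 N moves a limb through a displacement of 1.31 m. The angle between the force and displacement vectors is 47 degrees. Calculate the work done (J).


W = F * d * cos(theta)
theta = 47 deg = 0.8203 rad
cos(theta) = 0.6820
W = 397 * 1.31 * 0.6820
W = 354.6869


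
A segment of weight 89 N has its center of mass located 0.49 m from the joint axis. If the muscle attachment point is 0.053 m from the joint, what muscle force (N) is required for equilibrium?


F_muscle = W * d_load / d_muscle
F_muscle = 89 * 0.49 / 0.053
Numerator = 43.6100
F_muscle = 822.8302


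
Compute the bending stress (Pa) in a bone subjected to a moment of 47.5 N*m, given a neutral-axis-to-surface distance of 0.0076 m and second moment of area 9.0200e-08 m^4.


sigma = M * c / I
sigma = 47.5 * 0.0076 / 9.0200e-08
M * c = 0.3610
sigma = 4.0022e+06


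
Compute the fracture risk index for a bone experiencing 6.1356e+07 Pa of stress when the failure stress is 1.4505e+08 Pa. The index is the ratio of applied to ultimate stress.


FRI = applied / ultimate
FRI = 6.1356e+07 / 1.4505e+08
FRI = 0.4230


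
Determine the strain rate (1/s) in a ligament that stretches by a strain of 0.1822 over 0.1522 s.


strain_rate = delta_strain / delta_t
strain_rate = 0.1822 / 0.1522
strain_rate = 1.1971


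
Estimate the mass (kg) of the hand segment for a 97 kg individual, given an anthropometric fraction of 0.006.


m_segment = body_mass * fraction
m_segment = 97 * 0.006
m_segment = 0.5820


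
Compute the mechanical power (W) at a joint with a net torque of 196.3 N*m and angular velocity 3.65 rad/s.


P = M * omega
P = 196.3 * 3.65
P = 716.4950


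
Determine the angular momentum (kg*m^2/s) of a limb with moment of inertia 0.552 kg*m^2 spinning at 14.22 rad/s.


L = I * omega
L = 0.552 * 14.22
L = 7.8494


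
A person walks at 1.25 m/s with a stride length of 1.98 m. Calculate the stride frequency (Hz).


f = v / stride_length
f = 1.25 / 1.98
f = 0.6313


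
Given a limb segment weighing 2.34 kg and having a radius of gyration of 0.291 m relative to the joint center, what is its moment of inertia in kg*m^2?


I = m * k^2
I = 2.34 * 0.291^2
k^2 = 0.0847
I = 0.1982


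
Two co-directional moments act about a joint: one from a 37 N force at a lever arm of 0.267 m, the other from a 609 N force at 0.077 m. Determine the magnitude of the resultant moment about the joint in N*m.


M = F1 * d1 + F2 * d2
M = 37 * 0.267 + 609 * 0.077
M = 9.8790 + 46.8930
M = 56.7720


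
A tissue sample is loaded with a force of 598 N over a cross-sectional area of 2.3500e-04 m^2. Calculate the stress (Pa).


stress = F / A
stress = 598 / 2.3500e-04
stress = 2.5447e+06


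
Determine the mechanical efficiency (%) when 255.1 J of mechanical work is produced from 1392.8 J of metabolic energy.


eta = (W_mech / E_meta) * 100
eta = (255.1 / 1392.8) * 100
ratio = 0.1832
eta = 18.3156


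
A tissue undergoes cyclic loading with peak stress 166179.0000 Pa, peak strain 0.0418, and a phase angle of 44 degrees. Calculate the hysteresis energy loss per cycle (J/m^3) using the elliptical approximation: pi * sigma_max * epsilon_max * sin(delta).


E_loss = pi * sigma_max * epsilon_max * sin(delta)
delta = 44 deg = 0.7679 rad
sin(delta) = 0.6947
E_loss = pi * 166179.0000 * 0.0418 * 0.6947
E_loss = 15159.1053


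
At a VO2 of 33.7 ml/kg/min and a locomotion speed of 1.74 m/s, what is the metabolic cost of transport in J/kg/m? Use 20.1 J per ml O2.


Power per kg = VO2 * 20.1 / 60
Power per kg = 33.7 * 20.1 / 60 = 11.2895 W/kg
Cost = power_per_kg / speed
Cost = 11.2895 / 1.74
Cost = 6.4882


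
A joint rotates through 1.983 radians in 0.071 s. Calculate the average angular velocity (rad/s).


omega = delta_theta / delta_t
omega = 1.983 / 0.071
omega = 27.9296


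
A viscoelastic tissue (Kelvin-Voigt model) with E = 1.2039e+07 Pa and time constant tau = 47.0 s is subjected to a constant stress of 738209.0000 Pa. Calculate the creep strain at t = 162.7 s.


epsilon(t) = (sigma/E) * (1 - exp(-t/tau))
sigma/E = 738209.0000 / 1.2039e+07 = 0.0613
exp(-t/tau) = exp(-162.7 / 47.0) = 0.0314
epsilon = 0.0613 * (1 - 0.0314)
epsilon = 0.0594


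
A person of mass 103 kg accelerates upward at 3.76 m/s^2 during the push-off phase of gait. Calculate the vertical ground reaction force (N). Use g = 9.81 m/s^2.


GRF = m * (g + a)
GRF = 103 * (9.81 + 3.76)
GRF = 103 * 13.5700
GRF = 1397.7100


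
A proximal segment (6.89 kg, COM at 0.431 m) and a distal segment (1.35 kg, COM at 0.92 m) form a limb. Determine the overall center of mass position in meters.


COM = (m1*x1 + m2*x2) / (m1 + m2)
COM = (6.89*0.431 + 1.35*0.92) / (6.89 + 1.35)
Numerator = 4.2116
Denominator = 8.2400
COM = 0.5111


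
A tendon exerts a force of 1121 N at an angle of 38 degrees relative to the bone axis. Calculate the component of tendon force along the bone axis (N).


F_eff = F_tendon * cos(theta)
theta = 38 deg = 0.6632 rad
cos(theta) = 0.7880
F_eff = 1121 * 0.7880
F_eff = 883.3601


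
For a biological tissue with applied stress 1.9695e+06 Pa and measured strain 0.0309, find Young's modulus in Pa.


E = stress / strain
E = 1.9695e+06 / 0.0309
E = 6.3738e+07


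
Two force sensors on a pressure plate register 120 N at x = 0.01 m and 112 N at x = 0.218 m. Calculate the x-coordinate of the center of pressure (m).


COP_x = (F1*x1 + F2*x2) / (F1 + F2)
COP_x = (120*0.01 + 112*0.218) / (120 + 112)
Numerator = 25.6160
Denominator = 232
COP_x = 0.1104


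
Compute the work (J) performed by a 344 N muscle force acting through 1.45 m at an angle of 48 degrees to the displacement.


W = F * d * cos(theta)
theta = 48 deg = 0.8378 rad
cos(theta) = 0.6691
W = 344 * 1.45 * 0.6691
W = 333.7623


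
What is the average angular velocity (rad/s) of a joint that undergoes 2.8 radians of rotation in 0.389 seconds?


omega = delta_theta / delta_t
omega = 2.8 / 0.389
omega = 7.1979


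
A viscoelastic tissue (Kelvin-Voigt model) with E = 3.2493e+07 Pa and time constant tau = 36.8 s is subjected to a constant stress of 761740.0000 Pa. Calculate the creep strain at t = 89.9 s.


epsilon(t) = (sigma/E) * (1 - exp(-t/tau))
sigma/E = 761740.0000 / 3.2493e+07 = 0.0234
exp(-t/tau) = exp(-89.9 / 36.8) = 0.0869
epsilon = 0.0234 * (1 - 0.0869)
epsilon = 0.0214


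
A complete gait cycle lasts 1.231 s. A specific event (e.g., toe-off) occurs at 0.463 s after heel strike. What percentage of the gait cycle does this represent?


pct = (event_time / cycle_time) * 100
pct = (0.463 / 1.231) * 100
ratio = 0.3761
pct = 37.6117


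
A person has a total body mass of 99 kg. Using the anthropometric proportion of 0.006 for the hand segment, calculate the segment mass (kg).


m_segment = body_mass * fraction
m_segment = 99 * 0.006
m_segment = 0.5940


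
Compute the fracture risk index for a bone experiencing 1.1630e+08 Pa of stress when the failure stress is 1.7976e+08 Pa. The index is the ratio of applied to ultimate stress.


FRI = applied / ultimate
FRI = 1.1630e+08 / 1.7976e+08
FRI = 0.6470


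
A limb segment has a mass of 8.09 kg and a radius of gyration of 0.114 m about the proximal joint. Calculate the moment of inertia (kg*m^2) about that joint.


I = m * k^2
I = 8.09 * 0.114^2
k^2 = 0.0130
I = 0.1051


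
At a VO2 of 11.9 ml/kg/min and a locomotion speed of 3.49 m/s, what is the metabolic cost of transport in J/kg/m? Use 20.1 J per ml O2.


Power per kg = VO2 * 20.1 / 60
Power per kg = 11.9 * 20.1 / 60 = 3.9865 W/kg
Cost = power_per_kg / speed
Cost = 3.9865 / 3.49
Cost = 1.1423


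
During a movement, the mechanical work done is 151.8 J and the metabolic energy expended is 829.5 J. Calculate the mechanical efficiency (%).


eta = (W_mech / E_meta) * 100
eta = (151.8 / 829.5) * 100
ratio = 0.1830
eta = 18.3002


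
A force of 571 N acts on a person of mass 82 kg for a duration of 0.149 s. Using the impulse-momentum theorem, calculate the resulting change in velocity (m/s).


J = F * dt = 571 * 0.149 = 85.0790 N*s
delta_v = J / m
delta_v = 85.0790 / 82
delta_v = 1.0375


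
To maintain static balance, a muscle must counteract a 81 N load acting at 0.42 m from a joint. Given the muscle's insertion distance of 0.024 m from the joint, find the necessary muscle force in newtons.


F_muscle = W * d_load / d_muscle
F_muscle = 81 * 0.42 / 0.024
Numerator = 34.0200
F_muscle = 1417.5000


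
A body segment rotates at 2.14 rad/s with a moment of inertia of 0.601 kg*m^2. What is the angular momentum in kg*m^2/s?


L = I * omega
L = 0.601 * 2.14
L = 1.2861


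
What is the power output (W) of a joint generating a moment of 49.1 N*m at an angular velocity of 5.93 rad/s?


P = M * omega
P = 49.1 * 5.93
P = 291.1630


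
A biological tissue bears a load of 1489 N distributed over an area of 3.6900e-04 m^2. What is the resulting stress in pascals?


stress = F / A
stress = 1489 / 3.6900e-04
stress = 4.0352e+06


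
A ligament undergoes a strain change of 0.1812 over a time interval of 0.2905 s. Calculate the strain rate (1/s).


strain_rate = delta_strain / delta_t
strain_rate = 0.1812 / 0.2905
strain_rate = 0.6238


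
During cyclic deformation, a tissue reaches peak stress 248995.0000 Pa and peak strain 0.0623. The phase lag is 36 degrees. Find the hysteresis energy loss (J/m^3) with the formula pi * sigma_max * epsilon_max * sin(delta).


E_loss = pi * sigma_max * epsilon_max * sin(delta)
delta = 36 deg = 0.6283 rad
sin(delta) = 0.5878
E_loss = pi * 248995.0000 * 0.0623 * 0.5878
E_loss = 28644.8948


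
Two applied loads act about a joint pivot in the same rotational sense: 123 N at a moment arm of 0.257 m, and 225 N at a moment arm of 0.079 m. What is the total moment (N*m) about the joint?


M = F1 * d1 + F2 * d2
M = 123 * 0.257 + 225 * 0.079
M = 31.6110 + 17.7750
M = 49.3860


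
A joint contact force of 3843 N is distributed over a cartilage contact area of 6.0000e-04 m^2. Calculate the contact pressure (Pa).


P = F / A
P = 3843 / 6.0000e-04
P = 6.4050e+06


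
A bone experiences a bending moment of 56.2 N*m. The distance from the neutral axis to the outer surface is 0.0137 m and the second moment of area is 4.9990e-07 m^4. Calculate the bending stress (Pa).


sigma = M * c / I
sigma = 56.2 * 0.0137 / 4.9990e-07
M * c = 0.7699
sigma = 1.5402e+06


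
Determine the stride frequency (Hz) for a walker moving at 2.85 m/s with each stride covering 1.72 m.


f = v / stride_length
f = 2.85 / 1.72
f = 1.6570


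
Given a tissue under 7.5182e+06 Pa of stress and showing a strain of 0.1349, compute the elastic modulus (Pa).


E = stress / strain
E = 7.5182e+06 / 0.1349
E = 5.5732e+07


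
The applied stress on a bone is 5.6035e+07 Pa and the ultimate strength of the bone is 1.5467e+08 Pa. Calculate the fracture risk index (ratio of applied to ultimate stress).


FRI = applied / ultimate
FRI = 5.6035e+07 / 1.5467e+08
FRI = 0.3623


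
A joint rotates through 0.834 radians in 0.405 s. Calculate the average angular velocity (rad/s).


omega = delta_theta / delta_t
omega = 0.834 / 0.405
omega = 2.0593


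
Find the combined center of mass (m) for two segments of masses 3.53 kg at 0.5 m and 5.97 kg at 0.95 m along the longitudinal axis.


COM = (m1*x1 + m2*x2) / (m1 + m2)
COM = (3.53*0.5 + 5.97*0.95) / (3.53 + 5.97)
Numerator = 7.4365
Denominator = 9.5000
COM = 0.7828


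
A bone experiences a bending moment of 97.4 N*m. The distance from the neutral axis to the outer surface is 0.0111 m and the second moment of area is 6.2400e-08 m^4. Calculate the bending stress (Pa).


sigma = M * c / I
sigma = 97.4 * 0.0111 / 6.2400e-08
M * c = 1.0811
sigma = 1.7326e+07


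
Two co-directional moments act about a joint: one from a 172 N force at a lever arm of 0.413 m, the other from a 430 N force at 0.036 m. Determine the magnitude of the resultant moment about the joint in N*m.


M = F1 * d1 + F2 * d2
M = 172 * 0.413 + 430 * 0.036
M = 71.0360 + 15.4800
M = 86.5160


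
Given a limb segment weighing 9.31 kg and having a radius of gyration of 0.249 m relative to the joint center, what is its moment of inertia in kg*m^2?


I = m * k^2
I = 9.31 * 0.249^2
k^2 = 0.0620
I = 0.5772


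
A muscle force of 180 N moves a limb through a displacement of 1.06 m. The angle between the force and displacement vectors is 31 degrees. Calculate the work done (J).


W = F * d * cos(theta)
theta = 31 deg = 0.5411 rad
cos(theta) = 0.8572
W = 180 * 1.06 * 0.8572
W = 163.5475


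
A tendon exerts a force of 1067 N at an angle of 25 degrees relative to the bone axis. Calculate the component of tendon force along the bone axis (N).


F_eff = F_tendon * cos(theta)
theta = 25 deg = 0.4363 rad
cos(theta) = 0.9063
F_eff = 1067 * 0.9063
F_eff = 967.0304


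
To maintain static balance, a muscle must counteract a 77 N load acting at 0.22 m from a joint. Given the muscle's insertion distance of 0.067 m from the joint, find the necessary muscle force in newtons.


F_muscle = W * d_load / d_muscle
F_muscle = 77 * 0.22 / 0.067
Numerator = 16.9400
F_muscle = 252.8358


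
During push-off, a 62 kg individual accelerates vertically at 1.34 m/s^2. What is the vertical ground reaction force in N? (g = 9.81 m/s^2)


GRF = m * (g + a)
GRF = 62 * (9.81 + 1.34)
GRF = 62 * 11.1500
GRF = 691.3000


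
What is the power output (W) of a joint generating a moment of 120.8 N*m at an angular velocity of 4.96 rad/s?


P = M * omega
P = 120.8 * 4.96
P = 599.1680


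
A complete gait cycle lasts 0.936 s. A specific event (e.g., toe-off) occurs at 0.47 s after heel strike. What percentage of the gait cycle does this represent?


pct = (event_time / cycle_time) * 100
pct = (0.47 / 0.936) * 100
ratio = 0.5021
pct = 50.2137


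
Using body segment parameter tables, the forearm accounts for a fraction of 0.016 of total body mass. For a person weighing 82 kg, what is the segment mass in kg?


m_segment = body_mass * fraction
m_segment = 82 * 0.016
m_segment = 1.3120


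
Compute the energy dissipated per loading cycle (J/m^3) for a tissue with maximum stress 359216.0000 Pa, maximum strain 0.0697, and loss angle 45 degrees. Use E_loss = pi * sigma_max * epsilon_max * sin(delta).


E_loss = pi * sigma_max * epsilon_max * sin(delta)
delta = 45 deg = 0.7854 rad
sin(delta) = 0.7071
E_loss = pi * 359216.0000 * 0.0697 * 0.7071
E_loss = 55619.0191


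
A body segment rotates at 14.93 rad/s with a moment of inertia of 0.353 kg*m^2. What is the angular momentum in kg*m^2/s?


L = I * omega
L = 0.353 * 14.93
L = 5.2703


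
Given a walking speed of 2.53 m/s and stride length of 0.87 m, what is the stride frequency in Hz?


f = v / stride_length
f = 2.53 / 0.87
f = 2.9080


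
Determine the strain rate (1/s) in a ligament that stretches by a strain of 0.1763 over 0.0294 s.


strain_rate = delta_strain / delta_t
strain_rate = 0.1763 / 0.0294
strain_rate = 5.9966


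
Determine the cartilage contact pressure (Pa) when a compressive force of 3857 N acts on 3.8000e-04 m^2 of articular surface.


P = F / A
P = 3857 / 3.8000e-04
P = 1.0150e+07


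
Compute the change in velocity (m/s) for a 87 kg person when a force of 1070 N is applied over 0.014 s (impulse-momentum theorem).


J = F * dt = 1070 * 0.014 = 14.9800 N*s
delta_v = J / m
delta_v = 14.9800 / 87
delta_v = 0.1722


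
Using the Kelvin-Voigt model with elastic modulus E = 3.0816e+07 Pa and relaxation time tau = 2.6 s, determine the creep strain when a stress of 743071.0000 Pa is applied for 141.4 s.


epsilon(t) = (sigma/E) * (1 - exp(-t/tau))
sigma/E = 743071.0000 / 3.0816e+07 = 0.0241
exp(-t/tau) = exp(-141.4 / 2.6) = 2.4047e-24
epsilon = 0.0241 * (1 - 2.4047e-24)
epsilon = 0.0241


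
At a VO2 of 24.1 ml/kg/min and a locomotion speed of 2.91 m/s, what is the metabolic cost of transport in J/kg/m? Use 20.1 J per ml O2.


Power per kg = VO2 * 20.1 / 60
Power per kg = 24.1 * 20.1 / 60 = 8.0735 W/kg
Cost = power_per_kg / speed
Cost = 8.0735 / 2.91
Cost = 2.7744


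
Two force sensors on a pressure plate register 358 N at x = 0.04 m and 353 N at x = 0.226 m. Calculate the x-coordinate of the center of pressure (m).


COP_x = (F1*x1 + F2*x2) / (F1 + F2)
COP_x = (358*0.04 + 353*0.226) / (358 + 353)
Numerator = 94.0980
Denominator = 711
COP_x = 0.1323


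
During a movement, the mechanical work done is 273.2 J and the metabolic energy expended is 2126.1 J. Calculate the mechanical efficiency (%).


eta = (W_mech / E_meta) * 100
eta = (273.2 / 2126.1) * 100
ratio = 0.1285
eta = 12.8498


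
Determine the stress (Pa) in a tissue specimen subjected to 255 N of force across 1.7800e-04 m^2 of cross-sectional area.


stress = F / A
stress = 255 / 1.7800e-04
stress = 1.4326e+06


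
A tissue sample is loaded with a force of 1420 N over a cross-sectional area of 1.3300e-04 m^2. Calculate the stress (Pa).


stress = F / A
stress = 1420 / 1.3300e-04
stress = 1.0677e+07


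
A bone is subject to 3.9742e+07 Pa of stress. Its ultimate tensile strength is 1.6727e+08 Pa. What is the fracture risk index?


FRI = applied / ultimate
FRI = 3.9742e+07 / 1.6727e+08
FRI = 0.2376


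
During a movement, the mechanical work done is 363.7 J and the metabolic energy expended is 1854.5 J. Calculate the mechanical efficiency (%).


eta = (W_mech / E_meta) * 100
eta = (363.7 / 1854.5) * 100
ratio = 0.1961
eta = 19.6118


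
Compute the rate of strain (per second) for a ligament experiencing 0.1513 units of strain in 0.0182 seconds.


strain_rate = delta_strain / delta_t
strain_rate = 0.1513 / 0.0182
strain_rate = 8.3132


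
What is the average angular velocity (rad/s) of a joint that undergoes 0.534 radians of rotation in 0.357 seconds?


omega = delta_theta / delta_t
omega = 0.534 / 0.357
omega = 1.4958


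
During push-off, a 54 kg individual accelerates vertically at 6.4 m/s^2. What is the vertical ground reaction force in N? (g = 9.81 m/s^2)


GRF = m * (g + a)
GRF = 54 * (9.81 + 6.4)
GRF = 54 * 16.2100
GRF = 875.3400


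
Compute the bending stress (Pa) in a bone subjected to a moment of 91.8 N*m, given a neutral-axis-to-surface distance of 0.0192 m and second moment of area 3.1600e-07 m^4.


sigma = M * c / I
sigma = 91.8 * 0.0192 / 3.1600e-07
M * c = 1.7626
sigma = 5.5777e+06


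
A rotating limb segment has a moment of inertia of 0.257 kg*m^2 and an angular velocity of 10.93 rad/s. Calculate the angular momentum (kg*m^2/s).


L = I * omega
L = 0.257 * 10.93
L = 2.8090


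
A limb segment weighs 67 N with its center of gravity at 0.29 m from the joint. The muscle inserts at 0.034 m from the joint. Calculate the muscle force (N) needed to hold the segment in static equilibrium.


F_muscle = W * d_load / d_muscle
F_muscle = 67 * 0.29 / 0.034
Numerator = 19.4300
F_muscle = 571.4706


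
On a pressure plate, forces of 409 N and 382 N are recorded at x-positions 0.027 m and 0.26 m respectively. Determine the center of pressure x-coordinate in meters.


COP_x = (F1*x1 + F2*x2) / (F1 + F2)
COP_x = (409*0.027 + 382*0.26) / (409 + 382)
Numerator = 110.3630
Denominator = 791
COP_x = 0.1395


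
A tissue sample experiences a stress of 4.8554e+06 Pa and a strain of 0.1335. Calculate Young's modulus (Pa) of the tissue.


E = stress / strain
E = 4.8554e+06 / 0.1335
E = 3.6370e+07


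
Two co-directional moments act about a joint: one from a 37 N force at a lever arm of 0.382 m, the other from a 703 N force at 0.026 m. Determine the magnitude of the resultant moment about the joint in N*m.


M = F1 * d1 + F2 * d2
M = 37 * 0.382 + 703 * 0.026
M = 14.1340 + 18.2780
M = 32.4120


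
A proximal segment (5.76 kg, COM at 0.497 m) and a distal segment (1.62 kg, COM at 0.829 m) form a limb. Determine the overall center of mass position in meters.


COM = (m1*x1 + m2*x2) / (m1 + m2)
COM = (5.76*0.497 + 1.62*0.829) / (5.76 + 1.62)
Numerator = 4.2057
Denominator = 7.3800
COM = 0.5699


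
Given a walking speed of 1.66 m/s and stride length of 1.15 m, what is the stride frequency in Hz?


f = v / stride_length
f = 1.66 / 1.15
f = 1.4435


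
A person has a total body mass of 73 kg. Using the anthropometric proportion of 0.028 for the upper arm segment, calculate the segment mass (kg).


m_segment = body_mass * fraction
m_segment = 73 * 0.028
m_segment = 2.0440


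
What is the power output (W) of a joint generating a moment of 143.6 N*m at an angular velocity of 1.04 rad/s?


P = M * omega
P = 143.6 * 1.04
P = 149.3440


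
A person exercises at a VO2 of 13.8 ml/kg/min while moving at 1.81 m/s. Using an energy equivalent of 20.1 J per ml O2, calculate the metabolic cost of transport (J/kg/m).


Power per kg = VO2 * 20.1 / 60
Power per kg = 13.8 * 20.1 / 60 = 4.6230 W/kg
Cost = power_per_kg / speed
Cost = 4.6230 / 1.81
Cost = 2.5541


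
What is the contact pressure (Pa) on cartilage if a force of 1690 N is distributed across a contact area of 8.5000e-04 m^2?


P = F / A
P = 1690 / 8.5000e-04
P = 1.9882e+06


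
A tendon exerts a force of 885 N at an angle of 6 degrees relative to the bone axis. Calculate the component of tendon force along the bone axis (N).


F_eff = F_tendon * cos(theta)
theta = 6 deg = 0.1047 rad
cos(theta) = 0.9945
F_eff = 885 * 0.9945
F_eff = 880.1519


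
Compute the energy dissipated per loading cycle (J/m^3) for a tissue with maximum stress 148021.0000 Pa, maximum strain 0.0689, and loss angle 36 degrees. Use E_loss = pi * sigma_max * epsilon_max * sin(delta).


E_loss = pi * sigma_max * epsilon_max * sin(delta)
delta = 36 deg = 0.6283 rad
sin(delta) = 0.5878
E_loss = pi * 148021.0000 * 0.0689 * 0.5878
E_loss = 18832.6361


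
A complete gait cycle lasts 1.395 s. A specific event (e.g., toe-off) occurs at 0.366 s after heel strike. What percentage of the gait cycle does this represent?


pct = (event_time / cycle_time) * 100
pct = (0.366 / 1.395) * 100
ratio = 0.2624
pct = 26.2366


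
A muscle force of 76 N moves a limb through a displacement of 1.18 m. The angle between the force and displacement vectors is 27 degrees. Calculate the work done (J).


W = F * d * cos(theta)
theta = 27 deg = 0.4712 rad
cos(theta) = 0.8910
W = 76 * 1.18 * 0.8910
W = 79.9055


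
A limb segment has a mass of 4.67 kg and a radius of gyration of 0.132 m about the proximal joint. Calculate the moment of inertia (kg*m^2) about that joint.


I = m * k^2
I = 4.67 * 0.132^2
k^2 = 0.0174
I = 0.0814


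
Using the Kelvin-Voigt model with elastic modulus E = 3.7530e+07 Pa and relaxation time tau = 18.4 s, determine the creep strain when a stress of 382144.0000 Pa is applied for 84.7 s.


epsilon(t) = (sigma/E) * (1 - exp(-t/tau))
sigma/E = 382144.0000 / 3.7530e+07 = 0.0102
exp(-t/tau) = exp(-84.7 / 18.4) = 0.0100
epsilon = 0.0102 * (1 - 0.0100)
epsilon = 0.0101


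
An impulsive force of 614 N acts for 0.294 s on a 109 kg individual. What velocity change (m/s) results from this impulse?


J = F * dt = 614 * 0.294 = 180.5160 N*s
delta_v = J / m
delta_v = 180.5160 / 109
delta_v = 1.6561


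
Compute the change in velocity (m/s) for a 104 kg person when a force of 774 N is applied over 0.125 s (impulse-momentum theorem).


J = F * dt = 774 * 0.125 = 96.7500 N*s
delta_v = J / m
delta_v = 96.7500 / 104
delta_v = 0.9303


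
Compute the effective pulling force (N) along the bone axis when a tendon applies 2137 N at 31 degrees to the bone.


F_eff = F_tendon * cos(theta)
theta = 31 deg = 0.5411 rad
cos(theta) = 0.8572
F_eff = 2137 * 0.8572
F_eff = 1831.7665


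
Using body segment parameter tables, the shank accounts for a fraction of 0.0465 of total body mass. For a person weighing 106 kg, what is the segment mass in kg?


m_segment = body_mass * fraction
m_segment = 106 * 0.0465
m_segment = 4.9290


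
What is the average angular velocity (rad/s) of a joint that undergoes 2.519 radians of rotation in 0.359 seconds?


omega = delta_theta / delta_t
omega = 2.519 / 0.359
omega = 7.0167


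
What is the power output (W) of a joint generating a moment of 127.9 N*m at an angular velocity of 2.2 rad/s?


P = M * omega
P = 127.9 * 2.2
P = 281.3800


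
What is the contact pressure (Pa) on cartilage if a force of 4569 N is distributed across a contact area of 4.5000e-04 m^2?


P = F / A
P = 4569 / 4.5000e-04
P = 1.0153e+07


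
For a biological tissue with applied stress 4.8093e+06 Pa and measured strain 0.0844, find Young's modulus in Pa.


E = stress / strain
E = 4.8093e+06 / 0.0844
E = 5.6982e+07


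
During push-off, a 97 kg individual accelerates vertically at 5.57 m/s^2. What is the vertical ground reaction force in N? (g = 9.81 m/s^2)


GRF = m * (g + a)
GRF = 97 * (9.81 + 5.57)
GRF = 97 * 15.3800
GRF = 1491.8600


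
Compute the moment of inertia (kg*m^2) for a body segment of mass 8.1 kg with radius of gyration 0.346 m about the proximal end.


I = m * k^2
I = 8.1 * 0.346^2
k^2 = 0.1197
I = 0.9697


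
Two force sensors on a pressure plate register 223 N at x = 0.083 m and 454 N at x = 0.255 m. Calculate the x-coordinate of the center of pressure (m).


COP_x = (F1*x1 + F2*x2) / (F1 + F2)
COP_x = (223*0.083 + 454*0.255) / (223 + 454)
Numerator = 134.2790
Denominator = 677
COP_x = 0.1983


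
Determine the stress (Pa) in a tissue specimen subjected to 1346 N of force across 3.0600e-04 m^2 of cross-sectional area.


stress = F / A
stress = 1346 / 3.0600e-04
stress = 4.3987e+06


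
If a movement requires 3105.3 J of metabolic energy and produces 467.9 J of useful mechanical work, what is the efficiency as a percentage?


eta = (W_mech / E_meta) * 100
eta = (467.9 / 3105.3) * 100
ratio = 0.1507
eta = 15.0678


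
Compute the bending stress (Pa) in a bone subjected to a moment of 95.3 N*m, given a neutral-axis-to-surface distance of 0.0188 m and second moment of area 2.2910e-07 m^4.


sigma = M * c / I
sigma = 95.3 * 0.0188 / 2.2910e-07
M * c = 1.7916
sigma = 7.8203e+06


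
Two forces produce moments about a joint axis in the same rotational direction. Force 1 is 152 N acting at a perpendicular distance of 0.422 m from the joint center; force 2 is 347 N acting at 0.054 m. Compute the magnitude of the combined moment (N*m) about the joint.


M = F1 * d1 + F2 * d2
M = 152 * 0.422 + 347 * 0.054
M = 64.1440 + 18.7380
M = 82.8820


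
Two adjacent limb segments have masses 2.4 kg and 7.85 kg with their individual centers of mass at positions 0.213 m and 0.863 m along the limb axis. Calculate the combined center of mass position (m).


COM = (m1*x1 + m2*x2) / (m1 + m2)
COM = (2.4*0.213 + 7.85*0.863) / (2.4 + 7.85)
Numerator = 7.2857
Denominator = 10.2500
COM = 0.7108


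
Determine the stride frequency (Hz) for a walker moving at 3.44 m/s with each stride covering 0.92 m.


f = v / stride_length
f = 3.44 / 0.92
f = 3.7391


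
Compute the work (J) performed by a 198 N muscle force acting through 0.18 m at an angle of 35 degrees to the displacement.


W = F * d * cos(theta)
theta = 35 deg = 0.6109 rad
cos(theta) = 0.8192
W = 198 * 0.18 * 0.8192
W = 29.1946


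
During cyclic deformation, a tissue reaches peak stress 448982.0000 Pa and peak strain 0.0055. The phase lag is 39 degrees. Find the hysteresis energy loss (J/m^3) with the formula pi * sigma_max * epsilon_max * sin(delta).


E_loss = pi * sigma_max * epsilon_max * sin(delta)
delta = 39 deg = 0.6807 rad
sin(delta) = 0.6293
E_loss = pi * 448982.0000 * 0.0055 * 0.6293
E_loss = 4882.1745


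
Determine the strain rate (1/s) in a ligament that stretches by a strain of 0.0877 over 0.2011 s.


strain_rate = delta_strain / delta_t
strain_rate = 0.0877 / 0.2011
strain_rate = 0.4361


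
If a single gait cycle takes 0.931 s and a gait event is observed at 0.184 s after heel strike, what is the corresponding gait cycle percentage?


pct = (event_time / cycle_time) * 100
pct = (0.184 / 0.931) * 100
ratio = 0.1976
pct = 19.7637


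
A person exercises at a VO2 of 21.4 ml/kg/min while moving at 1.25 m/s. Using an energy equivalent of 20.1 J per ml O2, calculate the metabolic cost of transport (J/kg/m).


Power per kg = VO2 * 20.1 / 60
Power per kg = 21.4 * 20.1 / 60 = 7.1690 W/kg
Cost = power_per_kg / speed
Cost = 7.1690 / 1.25
Cost = 5.7352


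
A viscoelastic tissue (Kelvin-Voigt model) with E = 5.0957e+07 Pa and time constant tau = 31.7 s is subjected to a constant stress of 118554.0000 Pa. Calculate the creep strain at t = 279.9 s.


epsilon(t) = (sigma/E) * (1 - exp(-t/tau))
sigma/E = 118554.0000 / 5.0957e+07 = 0.0023
exp(-t/tau) = exp(-279.9 / 31.7) = 1.4633e-04
epsilon = 0.0023 * (1 - 1.4633e-04)
epsilon = 0.0023


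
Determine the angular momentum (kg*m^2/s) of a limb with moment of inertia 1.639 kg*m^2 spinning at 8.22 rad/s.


L = I * omega
L = 1.639 * 8.22
L = 13.4726


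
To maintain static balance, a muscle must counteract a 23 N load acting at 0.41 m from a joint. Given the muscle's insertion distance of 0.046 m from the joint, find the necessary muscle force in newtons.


F_muscle = W * d_load / d_muscle
F_muscle = 23 * 0.41 / 0.046
Numerator = 9.4300
F_muscle = 205.0000


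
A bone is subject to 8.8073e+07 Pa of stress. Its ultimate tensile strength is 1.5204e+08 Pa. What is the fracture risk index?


FRI = applied / ultimate
FRI = 8.8073e+07 / 1.5204e+08
FRI = 0.5793
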